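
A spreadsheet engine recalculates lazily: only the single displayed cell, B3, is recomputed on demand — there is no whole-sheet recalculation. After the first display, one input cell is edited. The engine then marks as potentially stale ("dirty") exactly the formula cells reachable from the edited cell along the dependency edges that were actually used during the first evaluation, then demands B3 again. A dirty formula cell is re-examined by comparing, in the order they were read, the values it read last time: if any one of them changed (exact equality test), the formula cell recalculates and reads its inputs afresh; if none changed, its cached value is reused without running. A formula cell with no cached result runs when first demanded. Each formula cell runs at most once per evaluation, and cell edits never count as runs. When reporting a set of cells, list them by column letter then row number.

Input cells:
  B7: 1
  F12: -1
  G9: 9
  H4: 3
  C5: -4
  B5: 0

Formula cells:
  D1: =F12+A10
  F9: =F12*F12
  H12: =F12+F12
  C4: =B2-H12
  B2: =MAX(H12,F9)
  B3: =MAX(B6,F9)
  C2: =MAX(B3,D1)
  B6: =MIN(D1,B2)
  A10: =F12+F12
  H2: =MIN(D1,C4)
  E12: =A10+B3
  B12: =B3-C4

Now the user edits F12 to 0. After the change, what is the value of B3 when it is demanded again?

New value of B3: 0.

First evaluation (everything demanded from the output):
  A10 = -1 + -1 = -2
  D1 = -1 + -2 = -3
  F9 = -1 * -1 = 1
  H12 = -1 + -1 = -2
  B2 = MAX(-2, 1) = 1
  B6 = MIN(-3, 1) = -3
  B3 = MAX(-3, 1) = 1

Propagation after the edit:
  A10: runs — F12 -1->0; F12 -1->0; result 0.
  D1: runs — F12 -1->0; A10 -2->0; result 0.
  F9: runs — F12 -1->0; F12 -1->0; result 0.
  H12: runs — F12 -1->0; F12 -1->0; result 0.
  B2: runs — H12 -2->0; F9 1->0; result 0.
  B6: runs — D1 -3->0; B2 1->0; result 0.
  B3: runs — B6 -3->0; F9 1->0; result 0.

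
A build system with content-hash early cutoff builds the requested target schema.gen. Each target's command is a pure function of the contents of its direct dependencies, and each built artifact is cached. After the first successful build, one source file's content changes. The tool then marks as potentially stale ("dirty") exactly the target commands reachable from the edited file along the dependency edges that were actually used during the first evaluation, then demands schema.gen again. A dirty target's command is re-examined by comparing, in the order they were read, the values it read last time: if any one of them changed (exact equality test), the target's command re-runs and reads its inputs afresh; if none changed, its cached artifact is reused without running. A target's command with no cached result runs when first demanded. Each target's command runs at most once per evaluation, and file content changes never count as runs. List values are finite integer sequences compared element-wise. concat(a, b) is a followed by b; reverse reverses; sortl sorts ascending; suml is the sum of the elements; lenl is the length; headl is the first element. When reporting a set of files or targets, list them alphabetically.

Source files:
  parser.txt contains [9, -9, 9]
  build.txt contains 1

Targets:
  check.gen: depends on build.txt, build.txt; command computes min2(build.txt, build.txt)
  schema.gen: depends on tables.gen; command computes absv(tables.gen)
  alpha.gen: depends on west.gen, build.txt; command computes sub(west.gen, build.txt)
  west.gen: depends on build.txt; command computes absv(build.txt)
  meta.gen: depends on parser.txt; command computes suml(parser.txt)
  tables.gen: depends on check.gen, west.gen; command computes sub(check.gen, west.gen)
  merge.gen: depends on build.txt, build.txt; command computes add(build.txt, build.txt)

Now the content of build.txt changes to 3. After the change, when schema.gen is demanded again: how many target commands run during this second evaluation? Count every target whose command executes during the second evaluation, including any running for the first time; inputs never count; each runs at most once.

First evaluation (everything demanded from the output):
  check.gen = min2(1, 1) = 1
  west.gen = absv(1) = 1
  tables.gen = sub(1, 1) = 0
  schema.gen = absv(0) = 0

Propagation after the edit:
  check.gen: runs — build.txt 1->3; build.txt 1->3; result 3.
  west.gen: runs — build.txt 1->3; result 3.
  tables.gen: runs — check.gen 1->3; west.gen 1->3; result 0 (same value as before).
  schema.gen: checked — values it read are unchanged (tables.gen unchanged); reused cached 0 without running.

Key observation: the change is absorbed at tables.gen — it re-runs but produces the same value, and the output's value is unchanged.

Target commands that run: check.gen, tables.gen, west.gen — 3 in total.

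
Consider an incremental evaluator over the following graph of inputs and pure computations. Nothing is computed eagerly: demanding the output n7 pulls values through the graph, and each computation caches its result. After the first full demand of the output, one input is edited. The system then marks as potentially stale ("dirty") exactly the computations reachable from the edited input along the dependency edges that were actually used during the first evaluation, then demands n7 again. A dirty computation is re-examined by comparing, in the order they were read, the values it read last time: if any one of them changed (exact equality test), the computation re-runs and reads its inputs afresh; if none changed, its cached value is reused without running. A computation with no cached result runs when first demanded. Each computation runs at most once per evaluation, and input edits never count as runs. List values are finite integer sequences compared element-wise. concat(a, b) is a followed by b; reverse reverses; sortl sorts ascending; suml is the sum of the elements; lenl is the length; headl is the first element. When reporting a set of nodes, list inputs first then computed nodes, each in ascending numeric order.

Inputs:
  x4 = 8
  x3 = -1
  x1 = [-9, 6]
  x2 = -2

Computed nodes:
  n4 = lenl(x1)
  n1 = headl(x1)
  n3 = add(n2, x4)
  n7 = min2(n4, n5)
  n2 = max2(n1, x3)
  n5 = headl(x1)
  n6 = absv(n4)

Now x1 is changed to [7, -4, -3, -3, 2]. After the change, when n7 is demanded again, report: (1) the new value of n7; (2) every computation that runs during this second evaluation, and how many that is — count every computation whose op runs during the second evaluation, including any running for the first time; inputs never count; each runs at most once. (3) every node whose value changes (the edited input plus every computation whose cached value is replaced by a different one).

Initial pass — values computed on the first demand:
  n4 = lenl([-9, 6]) = 2
  n5 = headl([-9, 6]) = -9
  n7 = min2(2, -9) = -9

Second demand — change propagation:
  n4: re-runs because x1 [-9, 6]->[7, -4, -3, -3, 2]; new result 5.
  n5: re-runs because x1 [-9, 6]->[7, -4, -3, -3, 2]; new result 7.
  n7: re-runs because n4 2->5; n5 -9->7; new result 5.

n7 now evaluates to 5.
Run set: n4, n5, n7 (3 run).
Changed values: x1, n4, n5, n7.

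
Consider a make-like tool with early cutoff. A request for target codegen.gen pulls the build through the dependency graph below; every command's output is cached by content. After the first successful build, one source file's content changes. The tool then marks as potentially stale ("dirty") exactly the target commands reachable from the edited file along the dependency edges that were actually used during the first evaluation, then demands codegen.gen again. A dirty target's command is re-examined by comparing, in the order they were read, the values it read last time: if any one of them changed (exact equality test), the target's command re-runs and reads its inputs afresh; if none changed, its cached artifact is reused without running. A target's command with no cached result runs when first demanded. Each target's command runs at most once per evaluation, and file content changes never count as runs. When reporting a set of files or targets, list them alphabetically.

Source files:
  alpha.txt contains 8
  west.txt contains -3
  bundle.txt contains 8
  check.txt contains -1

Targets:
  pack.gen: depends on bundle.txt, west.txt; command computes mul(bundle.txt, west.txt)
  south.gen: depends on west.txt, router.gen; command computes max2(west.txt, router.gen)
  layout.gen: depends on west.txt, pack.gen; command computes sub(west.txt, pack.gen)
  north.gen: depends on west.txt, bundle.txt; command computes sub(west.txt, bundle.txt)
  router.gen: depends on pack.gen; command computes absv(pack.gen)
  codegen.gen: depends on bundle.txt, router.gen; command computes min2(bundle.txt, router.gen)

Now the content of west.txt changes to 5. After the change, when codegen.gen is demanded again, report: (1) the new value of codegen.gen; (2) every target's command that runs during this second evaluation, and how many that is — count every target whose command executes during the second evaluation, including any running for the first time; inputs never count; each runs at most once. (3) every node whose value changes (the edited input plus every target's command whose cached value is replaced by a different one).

Demanding codegen.gen again yields 8.
3 target commands run: codegen.gen, pack.gen, router.gen.
The nodes whose values change: pack.gen, router.gen, west.txt.

First demand of the output computes:
  pack.gen = mul(8, -3) = -24
  router.gen = absv(-24) = 24
  codegen.gen = min2(8, 24) = 8

After the edit, cleaning proceeds:
  pack.gen: a read changed (west.txt -3->5) — executes, giving 40.
  router.gen: a read changed (pack.gen -24->40) — executes, giving 40.
  codegen.gen: a read changed (router.gen 24->40) — executes, giving 8 — identical to its old value.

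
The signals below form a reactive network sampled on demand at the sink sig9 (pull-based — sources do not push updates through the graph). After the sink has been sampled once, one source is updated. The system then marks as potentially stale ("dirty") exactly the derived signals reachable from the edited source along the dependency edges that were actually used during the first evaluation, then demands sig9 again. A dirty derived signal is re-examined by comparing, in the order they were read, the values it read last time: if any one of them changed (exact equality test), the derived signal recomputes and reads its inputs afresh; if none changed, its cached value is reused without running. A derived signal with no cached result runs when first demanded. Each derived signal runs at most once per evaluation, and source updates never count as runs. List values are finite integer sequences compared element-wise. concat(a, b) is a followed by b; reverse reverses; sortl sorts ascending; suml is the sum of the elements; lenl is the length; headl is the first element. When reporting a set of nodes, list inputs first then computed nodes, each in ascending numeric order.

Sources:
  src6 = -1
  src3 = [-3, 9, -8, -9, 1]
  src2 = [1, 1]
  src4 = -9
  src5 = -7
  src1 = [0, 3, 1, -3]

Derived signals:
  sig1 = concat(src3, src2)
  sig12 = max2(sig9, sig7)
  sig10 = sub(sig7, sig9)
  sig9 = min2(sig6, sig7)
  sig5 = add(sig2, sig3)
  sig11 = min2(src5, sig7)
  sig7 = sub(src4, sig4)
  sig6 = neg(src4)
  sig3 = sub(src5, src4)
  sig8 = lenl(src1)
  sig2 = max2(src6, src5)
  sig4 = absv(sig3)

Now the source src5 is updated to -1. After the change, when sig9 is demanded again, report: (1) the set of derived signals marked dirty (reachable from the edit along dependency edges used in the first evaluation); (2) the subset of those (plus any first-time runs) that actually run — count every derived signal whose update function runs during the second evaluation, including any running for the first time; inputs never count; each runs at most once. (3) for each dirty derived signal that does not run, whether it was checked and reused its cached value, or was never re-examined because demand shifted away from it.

Initial pass — values computed on the first demand:
  sig3 = sub(-7, -9) = 2
  sig4 = absv(2) = 2
  sig6 = neg(-9) = 9
  sig7 = sub(-9, 2) = -11
  sig9 = min2(9, -11) = -11

Second demand — change propagation:
  sig3: re-runs because src5 -7->-1; new result 8.
  sig4: re-runs because sig3 2->8; new result 8.
  sig7: re-runs because sig4 2->8; new result -17.
  sig9: re-runs because sig7 -11->-17; new result -17.

Dirty set: sig3, sig4, sig7, sig9.
Run set: sig3, sig4, sig7, sig9 (4 run).
All dirty derived signals ended up running.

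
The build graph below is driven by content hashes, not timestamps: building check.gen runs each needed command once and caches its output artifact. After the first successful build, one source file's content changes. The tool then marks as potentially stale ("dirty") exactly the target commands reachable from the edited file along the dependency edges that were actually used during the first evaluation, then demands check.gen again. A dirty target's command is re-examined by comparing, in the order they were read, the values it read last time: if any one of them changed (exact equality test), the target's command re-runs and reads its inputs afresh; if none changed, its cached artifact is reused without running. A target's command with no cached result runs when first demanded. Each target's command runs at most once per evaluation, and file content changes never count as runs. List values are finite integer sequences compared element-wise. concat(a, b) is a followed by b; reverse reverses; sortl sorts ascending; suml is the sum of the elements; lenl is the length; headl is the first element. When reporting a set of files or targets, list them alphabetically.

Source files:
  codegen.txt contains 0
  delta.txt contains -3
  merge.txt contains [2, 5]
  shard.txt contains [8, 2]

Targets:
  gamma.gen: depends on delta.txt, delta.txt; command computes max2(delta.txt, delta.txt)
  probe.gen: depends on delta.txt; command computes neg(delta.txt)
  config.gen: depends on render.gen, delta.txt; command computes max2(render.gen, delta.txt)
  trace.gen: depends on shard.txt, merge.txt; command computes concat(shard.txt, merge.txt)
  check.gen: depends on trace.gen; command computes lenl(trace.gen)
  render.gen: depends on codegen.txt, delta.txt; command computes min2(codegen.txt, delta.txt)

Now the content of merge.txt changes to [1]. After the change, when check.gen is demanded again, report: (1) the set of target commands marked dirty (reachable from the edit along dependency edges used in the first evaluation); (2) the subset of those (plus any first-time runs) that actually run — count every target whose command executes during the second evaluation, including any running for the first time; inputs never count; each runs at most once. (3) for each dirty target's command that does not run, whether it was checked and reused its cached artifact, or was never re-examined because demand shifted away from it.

Initial pass — values computed on the first demand:
  trace.gen = concat([8, 2], [2, 5]) = [8, 2, 2, 5]
  check.gen = lenl([8, 2, 2, 5]) = 4

Second demand — change propagation:
  trace.gen: re-runs because merge.txt [2, 5]->[1]; new result [8, 2, 1].
  check.gen: re-runs because trace.gen [8, 2, 2, 5]->[8, 2, 1]; new result 3.

Dirty set: check.gen, trace.gen.
Run set: check.gen, trace.gen (2 run).
All dirty target commands ended up running.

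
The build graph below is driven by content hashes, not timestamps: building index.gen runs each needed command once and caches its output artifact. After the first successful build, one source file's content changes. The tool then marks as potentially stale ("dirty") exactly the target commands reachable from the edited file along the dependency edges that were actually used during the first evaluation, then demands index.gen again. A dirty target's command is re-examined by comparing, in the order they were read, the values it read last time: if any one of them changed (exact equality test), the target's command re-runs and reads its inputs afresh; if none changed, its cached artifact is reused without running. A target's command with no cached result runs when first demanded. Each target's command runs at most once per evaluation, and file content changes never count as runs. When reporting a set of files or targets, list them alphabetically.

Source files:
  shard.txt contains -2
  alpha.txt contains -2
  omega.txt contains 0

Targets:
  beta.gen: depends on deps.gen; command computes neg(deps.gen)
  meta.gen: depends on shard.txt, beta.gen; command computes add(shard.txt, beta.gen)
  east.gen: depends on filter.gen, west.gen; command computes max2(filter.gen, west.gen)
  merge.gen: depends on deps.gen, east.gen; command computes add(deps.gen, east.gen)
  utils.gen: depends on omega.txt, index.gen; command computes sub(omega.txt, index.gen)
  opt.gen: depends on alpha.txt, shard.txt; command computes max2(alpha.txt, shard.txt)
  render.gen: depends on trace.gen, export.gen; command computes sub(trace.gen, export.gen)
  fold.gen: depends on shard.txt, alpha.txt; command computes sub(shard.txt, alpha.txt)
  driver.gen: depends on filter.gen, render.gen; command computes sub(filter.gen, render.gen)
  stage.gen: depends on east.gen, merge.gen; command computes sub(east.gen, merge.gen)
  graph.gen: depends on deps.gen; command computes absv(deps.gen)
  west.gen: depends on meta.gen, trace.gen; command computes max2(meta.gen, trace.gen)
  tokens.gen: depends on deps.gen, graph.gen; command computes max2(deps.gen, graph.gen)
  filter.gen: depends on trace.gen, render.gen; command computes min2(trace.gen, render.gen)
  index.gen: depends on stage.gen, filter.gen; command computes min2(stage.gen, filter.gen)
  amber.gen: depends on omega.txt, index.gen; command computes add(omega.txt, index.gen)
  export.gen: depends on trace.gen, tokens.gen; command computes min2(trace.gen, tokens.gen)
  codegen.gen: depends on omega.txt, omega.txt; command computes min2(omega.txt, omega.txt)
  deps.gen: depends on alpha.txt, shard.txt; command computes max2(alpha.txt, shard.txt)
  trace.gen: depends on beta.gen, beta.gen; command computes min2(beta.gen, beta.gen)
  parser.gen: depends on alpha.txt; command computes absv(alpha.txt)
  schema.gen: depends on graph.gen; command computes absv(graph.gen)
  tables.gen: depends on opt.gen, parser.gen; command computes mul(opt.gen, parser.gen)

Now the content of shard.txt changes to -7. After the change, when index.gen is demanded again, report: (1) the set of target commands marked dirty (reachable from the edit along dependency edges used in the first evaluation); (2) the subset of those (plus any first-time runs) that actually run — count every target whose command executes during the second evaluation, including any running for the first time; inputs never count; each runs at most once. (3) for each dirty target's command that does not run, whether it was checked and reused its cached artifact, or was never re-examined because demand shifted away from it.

Initial pass — values computed on the first demand:
  deps.gen = max2(-2, -2) = -2
  beta.gen = neg(-2) = 2
  graph.gen = absv(-2) = 2
  meta.gen = add(-2, 2) = 0
  tokens.gen = max2(-2, 2) = 2
  trace.gen = min2(2, 2) = 2
  export.gen = min2(2, 2) = 2
  render.gen = sub(2, 2) = 0
  filter.gen = min2(2, 0) = 0
  west.gen = max2(0, 2) = 2
  east.gen = max2(0, 2) = 2
  merge.gen = add(-2, 2) = 0
  stage.gen = sub(2, 0) = 2
  index.gen = min2(2, 0) = 0

Second demand — change propagation:
  deps.gen: re-runs because shard.txt -2->-7; new result -2 (unchanged).
  beta.gen: re-examined; everything it read last time is the same (deps.gen unchanged) — cache 2 kept, no run.
  graph.gen: re-examined; everything it read last time is the same (deps.gen unchanged) — cache 2 kept, no run.
  meta.gen: re-runs because shard.txt -2->-7; new result -5.
  tokens.gen: re-examined; everything it read last time is the same (deps.gen unchanged, graph.gen unchanged) — cache 2 kept, no run.
  trace.gen: re-examined; everything it read last time is the same (beta.gen unchanged, beta.gen unchanged) — cache 2 kept, no run.
  export.gen: re-examined; everything it read last time is the same (trace.gen unchanged, tokens.gen unchanged) — cache 2 kept, no run.
  render.gen: re-examined; everything it read last time is the same (trace.gen unchanged, export.gen unchanged) — cache 0 kept, no run.
  filter.gen: re-examined; everything it read last time is the same (trace.gen unchanged, render.gen unchanged) — cache 0 kept, no run.
  west.gen: re-runs because meta.gen 0->-5; new result 2 (unchanged).
  east.gen: re-examined; everything it read last time is the same (filter.gen unchanged, west.gen unchanged) — cache 2 kept, no run.
  merge.gen: re-examined; everything it read last time is the same (deps.gen unchanged, east.gen unchanged) — cache 0 kept, no run.
  stage.gen: re-examined; everything it read last time is the same (east.gen unchanged, merge.gen unchanged) — cache 2 kept, no run.
  index.gen: re-examined; everything it read last time is the same (stage.gen unchanged, filter.gen unchanged) — cache 0 kept, no run.

The important point: at graph.gen every value read last time is unchanged, so the dirty flag clears without a run.

Dirty set: beta.gen, deps.gen, east.gen, export.gen, filter.gen, graph.gen, index.gen, merge.gen, meta.gen, render.gen, stage.gen, tokens.gen, trace.gen, west.gen.
Run set: deps.gen, meta.gen, west.gen (3 run).
Re-examined without running (cache reused): beta.gen, east.gen, export.gen, filter.gen, graph.gen, index.gen, merge.gen, render.gen, stage.gen, tokens.gen, trace.gen.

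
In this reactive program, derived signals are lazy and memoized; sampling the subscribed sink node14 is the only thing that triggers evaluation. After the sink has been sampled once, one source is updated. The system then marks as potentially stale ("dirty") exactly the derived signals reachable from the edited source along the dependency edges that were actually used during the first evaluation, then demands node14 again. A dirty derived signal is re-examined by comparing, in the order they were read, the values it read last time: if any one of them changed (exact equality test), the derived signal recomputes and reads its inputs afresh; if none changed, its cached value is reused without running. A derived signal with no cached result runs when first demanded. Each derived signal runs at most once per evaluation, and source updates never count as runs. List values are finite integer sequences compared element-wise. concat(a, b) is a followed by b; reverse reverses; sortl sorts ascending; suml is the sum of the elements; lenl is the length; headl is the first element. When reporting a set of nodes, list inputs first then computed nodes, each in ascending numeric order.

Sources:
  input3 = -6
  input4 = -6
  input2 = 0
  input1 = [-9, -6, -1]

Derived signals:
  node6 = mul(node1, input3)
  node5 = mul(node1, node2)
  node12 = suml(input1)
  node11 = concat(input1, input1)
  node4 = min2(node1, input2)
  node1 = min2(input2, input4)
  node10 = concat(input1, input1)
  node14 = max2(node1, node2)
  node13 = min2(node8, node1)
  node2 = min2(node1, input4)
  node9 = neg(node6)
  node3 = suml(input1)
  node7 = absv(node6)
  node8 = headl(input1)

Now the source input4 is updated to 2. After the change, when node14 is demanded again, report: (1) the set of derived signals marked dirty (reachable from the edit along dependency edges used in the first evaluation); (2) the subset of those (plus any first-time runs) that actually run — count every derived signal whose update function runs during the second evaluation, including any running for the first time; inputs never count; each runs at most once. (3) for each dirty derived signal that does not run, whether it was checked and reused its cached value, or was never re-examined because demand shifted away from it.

The edit dirties: node1, node2, node14.
3 derived signals run: node1, node2, node14.
No dirty derived signal escaped a run.

First demand of the output computes:
  node1 = min2(0, -6) = -6
  node2 = min2(-6, -6) = -6
  node14 = max2(-6, -6) = -6

After the edit, cleaning proceeds:
  node1: a read changed (input4 -6->2) — executes, giving 0.
  node2: a read changed (node1 -6->0; input4 -6->2) — executes, giving 0.
  node14: a read changed (node1 -6->0; node2 -6->0) — executes, giving 0.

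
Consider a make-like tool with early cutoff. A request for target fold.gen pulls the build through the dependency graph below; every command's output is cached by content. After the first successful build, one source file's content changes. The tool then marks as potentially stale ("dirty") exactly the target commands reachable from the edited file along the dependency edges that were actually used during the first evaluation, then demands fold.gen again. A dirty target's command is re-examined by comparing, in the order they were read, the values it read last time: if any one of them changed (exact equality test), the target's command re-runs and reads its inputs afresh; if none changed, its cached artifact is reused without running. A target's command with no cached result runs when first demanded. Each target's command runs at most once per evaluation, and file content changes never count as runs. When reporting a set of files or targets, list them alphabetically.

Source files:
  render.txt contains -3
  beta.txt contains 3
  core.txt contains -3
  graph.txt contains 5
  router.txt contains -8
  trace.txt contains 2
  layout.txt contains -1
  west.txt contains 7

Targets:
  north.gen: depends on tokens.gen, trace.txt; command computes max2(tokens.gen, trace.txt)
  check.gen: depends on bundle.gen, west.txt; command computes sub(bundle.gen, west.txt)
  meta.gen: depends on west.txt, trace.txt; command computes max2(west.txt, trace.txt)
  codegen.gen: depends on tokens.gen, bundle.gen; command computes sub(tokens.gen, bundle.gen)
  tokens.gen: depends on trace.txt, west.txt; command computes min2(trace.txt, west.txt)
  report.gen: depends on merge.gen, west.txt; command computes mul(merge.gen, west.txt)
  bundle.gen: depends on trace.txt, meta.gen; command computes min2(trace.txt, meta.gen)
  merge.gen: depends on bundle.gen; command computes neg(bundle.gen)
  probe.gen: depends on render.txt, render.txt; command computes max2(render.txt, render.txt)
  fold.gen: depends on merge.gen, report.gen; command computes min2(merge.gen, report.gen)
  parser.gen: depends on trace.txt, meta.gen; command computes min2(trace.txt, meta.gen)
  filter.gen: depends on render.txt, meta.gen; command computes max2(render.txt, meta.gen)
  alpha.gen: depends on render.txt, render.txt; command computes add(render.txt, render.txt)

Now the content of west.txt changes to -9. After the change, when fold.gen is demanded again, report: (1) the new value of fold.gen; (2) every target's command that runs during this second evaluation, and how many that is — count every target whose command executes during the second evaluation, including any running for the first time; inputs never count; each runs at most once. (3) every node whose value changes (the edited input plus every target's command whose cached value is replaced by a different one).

First demand of the output computes:
  meta.gen = max2(7, 2) = 7
  bundle.gen = min2(2, 7) = 2
  merge.gen = neg(2) = -2
  report.gen = mul(-2, 7) = -14
  fold.gen = min2(-2, -14) = -14

After the edit, cleaning proceeds:
  meta.gen: a read changed (west.txt 7->-9) — executes, giving 2.
  bundle.gen: a read changed (meta.gen 7->2) — executes, giving 2 — identical to its old value.
  merge.gen: dirty, but its reads are unchanged (bundle.gen unchanged); cached -2 stands.
  report.gen: a read changed (west.txt 7->-9) — executes, giving 18.
  fold.gen: a read changed (report.gen -14->18) — executes, giving -2.

Note where the cutoff bites: merge.gen is checked, finds nothing changed, and keeps its cache.

Demanding fold.gen again yields -2.
4 target commands run: bundle.gen, fold.gen, meta.gen, report.gen.
The nodes whose values change: fold.gen, meta.gen, report.gen, west.txt.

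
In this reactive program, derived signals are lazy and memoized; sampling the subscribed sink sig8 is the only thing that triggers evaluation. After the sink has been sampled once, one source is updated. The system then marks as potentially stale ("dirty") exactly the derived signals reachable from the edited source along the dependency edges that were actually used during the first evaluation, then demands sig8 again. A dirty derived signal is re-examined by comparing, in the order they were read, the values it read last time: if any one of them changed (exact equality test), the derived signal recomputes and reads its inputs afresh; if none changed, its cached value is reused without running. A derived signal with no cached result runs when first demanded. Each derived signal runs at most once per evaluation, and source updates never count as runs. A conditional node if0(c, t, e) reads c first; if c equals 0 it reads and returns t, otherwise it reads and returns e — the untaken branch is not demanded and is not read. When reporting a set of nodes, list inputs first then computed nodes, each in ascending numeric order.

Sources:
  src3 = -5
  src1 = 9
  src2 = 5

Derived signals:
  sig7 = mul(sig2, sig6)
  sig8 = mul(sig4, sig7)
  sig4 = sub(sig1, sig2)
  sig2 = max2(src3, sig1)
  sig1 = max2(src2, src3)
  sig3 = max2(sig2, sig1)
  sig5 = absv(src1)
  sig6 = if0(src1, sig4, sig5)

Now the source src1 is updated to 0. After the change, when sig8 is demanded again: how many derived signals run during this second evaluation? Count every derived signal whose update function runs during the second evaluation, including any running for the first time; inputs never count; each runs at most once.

3 derived signals run: sig6, sig7, sig8.
Note the branch switch — demand abandons sig5, which is never re-examined.

First demand of the output computes:
  sig1 = max2(5, -5) = 5
  sig2 = max2(-5, 5) = 5
  sig4 = sub(5, 5) = 0
  sig5 = absv(9) = 9
  sig6 = if0(src1=9 -> else branch sig5) = 9
  sig7 = mul(5, 9) = 45
  sig8 = mul(0, 45) = 0

After the edit, cleaning proceeds:
  sig5: stays stale; no demand reaches it after the flip.
  sig6: a read changed (src1 9->0) — executes, giving 0.
  sig7: a read changed (sig6 9->0) — executes, giving 0.
  sig8: a read changed (sig7 45->0) — executes, giving 0 — identical to its old value.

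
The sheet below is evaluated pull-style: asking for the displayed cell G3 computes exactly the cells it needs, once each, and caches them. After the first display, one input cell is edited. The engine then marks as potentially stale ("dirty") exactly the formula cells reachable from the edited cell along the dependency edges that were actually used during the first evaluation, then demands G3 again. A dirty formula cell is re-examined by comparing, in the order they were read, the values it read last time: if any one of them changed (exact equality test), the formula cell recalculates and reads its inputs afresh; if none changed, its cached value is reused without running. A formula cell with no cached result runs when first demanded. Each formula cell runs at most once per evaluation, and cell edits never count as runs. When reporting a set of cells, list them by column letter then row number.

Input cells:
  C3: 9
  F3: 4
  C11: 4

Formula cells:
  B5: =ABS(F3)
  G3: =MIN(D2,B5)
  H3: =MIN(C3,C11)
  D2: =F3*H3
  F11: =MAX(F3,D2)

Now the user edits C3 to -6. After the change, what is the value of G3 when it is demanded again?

First demand of the output computes:
  B5 = ABS(4) = 4
  H3 = MIN(9, 4) = 4
  D2 = 4 * 4 = 16
  G3 = MIN(16, 4) = 4

After the edit, cleaning proceeds:
  H3: a read changed (C3 9->-6) — executes, giving -6.
  D2: a read changed (H3 4->-6) — executes, giving -24.
  G3: a read changed (D2 16->-24) — executes, giving -24.

Demanding G3 again yields -24.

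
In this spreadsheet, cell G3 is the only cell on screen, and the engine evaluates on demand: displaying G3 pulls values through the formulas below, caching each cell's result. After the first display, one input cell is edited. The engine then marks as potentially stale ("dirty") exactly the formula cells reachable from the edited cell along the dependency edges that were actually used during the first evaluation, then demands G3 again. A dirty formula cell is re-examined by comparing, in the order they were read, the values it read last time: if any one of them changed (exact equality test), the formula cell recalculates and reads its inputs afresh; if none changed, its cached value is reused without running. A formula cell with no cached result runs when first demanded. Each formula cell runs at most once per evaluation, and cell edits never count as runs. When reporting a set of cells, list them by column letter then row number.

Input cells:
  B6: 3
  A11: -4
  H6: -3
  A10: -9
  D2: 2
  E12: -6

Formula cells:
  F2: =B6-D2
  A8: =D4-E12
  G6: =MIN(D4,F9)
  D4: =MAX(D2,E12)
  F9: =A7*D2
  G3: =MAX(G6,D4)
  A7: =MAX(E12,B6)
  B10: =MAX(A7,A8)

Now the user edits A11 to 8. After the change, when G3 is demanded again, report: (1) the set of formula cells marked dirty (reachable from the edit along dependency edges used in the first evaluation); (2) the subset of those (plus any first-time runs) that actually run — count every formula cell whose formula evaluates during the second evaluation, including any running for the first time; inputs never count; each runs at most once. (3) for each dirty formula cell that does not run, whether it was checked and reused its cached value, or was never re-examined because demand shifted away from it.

Initial pass — values computed on the first demand:
  A7 = MAX(-6, 3) = 3
  D4 = MAX(2, -6) = 2
  F9 = 3 * 2 = 6
  G6 = MIN(2, 6) = 2
  G3 = MAX(2, 2) = 2

Second demand — change propagation:
  no demanded computation ever read A11, so the edit dirties nothing and nothing runs.

The important point: nothing the output needs ever reads A11, so the edit is invisible to it.

Dirty set: none.
Run set: none (0 run).
All dirty formula cells ended up running.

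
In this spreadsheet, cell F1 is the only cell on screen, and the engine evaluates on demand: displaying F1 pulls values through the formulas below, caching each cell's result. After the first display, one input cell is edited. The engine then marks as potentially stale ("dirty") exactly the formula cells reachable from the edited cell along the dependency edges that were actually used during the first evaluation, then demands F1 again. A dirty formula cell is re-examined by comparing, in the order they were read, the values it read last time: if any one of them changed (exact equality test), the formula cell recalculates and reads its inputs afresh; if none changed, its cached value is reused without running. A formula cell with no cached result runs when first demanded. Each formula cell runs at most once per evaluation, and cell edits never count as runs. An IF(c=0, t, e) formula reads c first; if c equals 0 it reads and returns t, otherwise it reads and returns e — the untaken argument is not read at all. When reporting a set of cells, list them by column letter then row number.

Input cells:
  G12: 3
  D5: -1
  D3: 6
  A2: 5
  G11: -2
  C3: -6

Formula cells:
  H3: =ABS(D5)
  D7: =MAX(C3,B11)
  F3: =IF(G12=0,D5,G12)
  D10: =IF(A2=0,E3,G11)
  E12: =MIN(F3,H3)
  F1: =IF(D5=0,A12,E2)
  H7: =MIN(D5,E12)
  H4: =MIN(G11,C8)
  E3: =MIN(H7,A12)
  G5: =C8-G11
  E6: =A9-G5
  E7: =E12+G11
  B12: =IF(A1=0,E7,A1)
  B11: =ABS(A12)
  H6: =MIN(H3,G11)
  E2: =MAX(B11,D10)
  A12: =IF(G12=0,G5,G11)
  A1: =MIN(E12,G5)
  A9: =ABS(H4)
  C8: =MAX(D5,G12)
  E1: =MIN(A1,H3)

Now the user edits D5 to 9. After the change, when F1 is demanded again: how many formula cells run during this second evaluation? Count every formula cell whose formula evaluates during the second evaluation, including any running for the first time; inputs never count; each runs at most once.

Run set: F1 (1 run).

Initial pass — values computed on the first demand:
  A12 = IF(G12=0: G12=3 -> else branch G11) = -2
  B11 = ABS(-2) = 2
  D10 = IF(A2=0: A2=5 -> else branch G11) = -2
  E2 = MAX(2, -2) = 2
  F1 = IF(D5=0: D5=-1 -> else branch E2) = 2

Second demand — change propagation:
  F1: re-runs because D5 -1->9; new result 2 (unchanged).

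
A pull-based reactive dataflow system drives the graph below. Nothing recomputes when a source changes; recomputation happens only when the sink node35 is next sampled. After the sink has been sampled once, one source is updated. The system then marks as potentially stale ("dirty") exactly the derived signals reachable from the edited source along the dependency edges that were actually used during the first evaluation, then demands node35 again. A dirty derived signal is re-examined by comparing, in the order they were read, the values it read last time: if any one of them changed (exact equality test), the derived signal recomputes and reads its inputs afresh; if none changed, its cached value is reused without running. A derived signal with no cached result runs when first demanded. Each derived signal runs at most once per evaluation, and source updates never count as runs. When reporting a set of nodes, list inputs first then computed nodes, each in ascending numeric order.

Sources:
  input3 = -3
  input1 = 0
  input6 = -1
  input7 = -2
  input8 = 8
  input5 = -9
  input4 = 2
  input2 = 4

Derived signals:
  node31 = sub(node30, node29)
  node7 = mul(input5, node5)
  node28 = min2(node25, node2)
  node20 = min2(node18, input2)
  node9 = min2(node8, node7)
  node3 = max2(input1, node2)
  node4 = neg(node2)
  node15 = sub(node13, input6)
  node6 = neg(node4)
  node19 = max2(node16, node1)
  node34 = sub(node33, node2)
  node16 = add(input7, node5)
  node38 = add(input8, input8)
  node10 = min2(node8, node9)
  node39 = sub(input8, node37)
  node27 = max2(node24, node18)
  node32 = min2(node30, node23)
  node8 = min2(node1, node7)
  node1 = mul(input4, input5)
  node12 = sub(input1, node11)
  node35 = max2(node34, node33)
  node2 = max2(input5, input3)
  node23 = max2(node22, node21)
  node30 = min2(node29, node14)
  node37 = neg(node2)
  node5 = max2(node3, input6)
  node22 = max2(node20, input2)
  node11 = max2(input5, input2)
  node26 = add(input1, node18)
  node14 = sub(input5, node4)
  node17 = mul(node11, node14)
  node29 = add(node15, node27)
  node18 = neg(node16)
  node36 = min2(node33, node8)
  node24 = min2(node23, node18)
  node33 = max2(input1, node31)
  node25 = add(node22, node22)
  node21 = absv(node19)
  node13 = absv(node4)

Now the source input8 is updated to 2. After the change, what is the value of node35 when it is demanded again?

New value of node35: 3.
Key observation: input8 is never demanded by the output, so the edit triggers no recomputation at all.

First evaluation (everything demanded from the output):
  node1 = mul(2, -9) = -18
  node2 = max2(-9, -3) = -3
  node3 = max2(0, -3) = 0
  node4 = neg(-3) = 3
  node5 = max2(0, -1) = 0
  node13 = absv(3) = 3
  node14 = sub(-9, 3) = -12
  node15 = sub(3, -1) = 4
  node16 = add(-2, 0) = -2
  node18 = neg(-2) = 2
  node19 = max2(-2, -18) = -2
  node20 = min2(2, 4) = 2
  node21 = absv(-2) = 2
  node22 = max2(2, 4) = 4
  node23 = max2(4, 2) = 4
  node24 = min2(4, 2) = 2
  node27 = max2(2, 2) = 2
  node29 = add(4, 2) = 6
  node30 = min2(6, -12) = -12
  node31 = sub(-12, 6) = -18
  node33 = max2(0, -18) = 0
  node34 = sub(0, -3) = 3
  node35 = max2(3, 0) = 3

Propagation after the edit:
  input8 feeds no computation that the output demands — nothing is marked dirty and nothing runs.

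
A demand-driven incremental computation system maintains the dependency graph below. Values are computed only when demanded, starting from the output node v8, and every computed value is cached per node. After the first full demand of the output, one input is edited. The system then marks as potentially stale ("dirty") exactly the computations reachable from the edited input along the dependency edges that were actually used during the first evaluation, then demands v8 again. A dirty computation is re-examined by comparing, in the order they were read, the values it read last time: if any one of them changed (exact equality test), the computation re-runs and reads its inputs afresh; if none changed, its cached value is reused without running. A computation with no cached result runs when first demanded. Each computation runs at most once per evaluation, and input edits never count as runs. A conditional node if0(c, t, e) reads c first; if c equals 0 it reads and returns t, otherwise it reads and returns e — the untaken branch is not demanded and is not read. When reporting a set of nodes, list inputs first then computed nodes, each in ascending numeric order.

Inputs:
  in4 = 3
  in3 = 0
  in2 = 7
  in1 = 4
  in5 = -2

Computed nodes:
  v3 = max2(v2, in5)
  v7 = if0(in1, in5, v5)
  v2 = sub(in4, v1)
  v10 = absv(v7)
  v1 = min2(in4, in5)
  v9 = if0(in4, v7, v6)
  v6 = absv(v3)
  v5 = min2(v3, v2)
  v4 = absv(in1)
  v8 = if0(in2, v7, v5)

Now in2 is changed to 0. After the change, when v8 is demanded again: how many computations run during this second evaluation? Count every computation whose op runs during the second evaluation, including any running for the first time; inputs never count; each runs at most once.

Computations that run: v7, v8 — 2 in total.
Key observation: a condition flipped, so demand reaches new nodes — v7 runs for the first time.

First evaluation (everything demanded from the output):
  v1 = min2(3, -2) = -2
  v2 = sub(3, -2) = 5
  v3 = max2(5, -2) = 5
  v5 = min2(5, 5) = 5
  v8 = if0(in2=7 -> else branch v5) = 5

Propagation after the edit:
  v7: demanded for the first time — runs, produces 5.
  v8: runs — in2 7->0; result 5 (same value as before).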